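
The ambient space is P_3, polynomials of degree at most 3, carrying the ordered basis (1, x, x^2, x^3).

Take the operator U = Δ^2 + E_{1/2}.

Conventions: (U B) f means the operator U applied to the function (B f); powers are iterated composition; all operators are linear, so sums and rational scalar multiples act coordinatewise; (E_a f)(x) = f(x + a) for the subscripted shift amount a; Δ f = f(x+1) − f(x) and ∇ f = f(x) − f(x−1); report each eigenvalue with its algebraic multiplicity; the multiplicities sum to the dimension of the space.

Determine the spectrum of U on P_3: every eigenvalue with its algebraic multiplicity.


λ = 1 (multiplicity 4)

image of 1: 1
image of x: x + 1/2
image of x^2: x^2 + x + 9/4
image of x^3: x^3 + (3/2)x^2 + (27/4)x + 49/8
the matrix is upper triangular; its diagonal is (1, 1, 1, 1)
for a triangular matrix the eigenvalues are the diagonal entries, with algebraic multiplicity their repetition count


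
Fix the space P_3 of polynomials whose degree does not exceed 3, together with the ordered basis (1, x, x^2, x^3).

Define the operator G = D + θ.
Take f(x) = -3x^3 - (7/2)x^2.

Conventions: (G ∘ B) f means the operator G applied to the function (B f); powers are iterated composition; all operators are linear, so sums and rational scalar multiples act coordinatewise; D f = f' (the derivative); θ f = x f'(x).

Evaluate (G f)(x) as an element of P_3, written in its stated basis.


the image equals g(x) = -9x^3 - 16x^2 - 7x

D f = -9x^2 - 7x
θ f = -9x^3 - 7x^2
(D + θ) f = -9x^3 - 16x^2 - 7x


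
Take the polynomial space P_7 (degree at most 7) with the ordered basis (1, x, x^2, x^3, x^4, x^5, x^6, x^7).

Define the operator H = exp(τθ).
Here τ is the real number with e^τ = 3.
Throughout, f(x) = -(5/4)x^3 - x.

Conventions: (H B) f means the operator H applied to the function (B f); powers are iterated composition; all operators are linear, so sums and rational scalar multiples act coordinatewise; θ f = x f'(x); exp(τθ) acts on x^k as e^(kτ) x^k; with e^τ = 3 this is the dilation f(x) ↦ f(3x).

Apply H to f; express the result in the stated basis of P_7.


exp(τθ) x^k = e^(kτ) x^k; with e^τ = 3 this sends x^k to 3^k x^k
x ↦ 3 x
x^3 ↦ 27 x^3
applying this coordinatewise to f: exp(τθ) f = -(135/4)x^3 - 3x

the result is g(x) = -(135/4)x^3 - 3x


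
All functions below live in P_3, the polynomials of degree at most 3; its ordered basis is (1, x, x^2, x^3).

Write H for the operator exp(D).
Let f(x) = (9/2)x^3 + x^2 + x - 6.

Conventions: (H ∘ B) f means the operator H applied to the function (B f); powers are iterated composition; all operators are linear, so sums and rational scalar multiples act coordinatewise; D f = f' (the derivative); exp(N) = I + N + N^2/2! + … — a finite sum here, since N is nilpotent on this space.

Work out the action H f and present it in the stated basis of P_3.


g(x) = (9/2)x^3 + (29/2)x^2 + (33/2)x + 1/2

order-1 term: (27/2)x^2 + 2x + 1
order-2 term: (27/2)x + 1
order-3 term: 9/2
the series for exp(D) f terminates at order 3
exp(D) f = (9/2)x^3 + (29/2)x^2 + (33/2)x + 1/2


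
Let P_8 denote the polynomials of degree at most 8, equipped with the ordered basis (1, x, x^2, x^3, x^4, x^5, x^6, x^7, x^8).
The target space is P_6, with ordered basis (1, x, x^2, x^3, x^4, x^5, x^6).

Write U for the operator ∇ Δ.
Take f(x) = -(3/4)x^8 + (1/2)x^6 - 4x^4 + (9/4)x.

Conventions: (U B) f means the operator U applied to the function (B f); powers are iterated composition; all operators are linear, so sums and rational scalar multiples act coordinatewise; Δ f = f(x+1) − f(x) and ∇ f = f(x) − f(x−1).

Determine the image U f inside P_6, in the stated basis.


Δ f = -6x^7 - 21x^6 - 39x^5 - 45x^4 - 48x^3 - (75/2)x^2 - 19x - 2
∇ Δ f = -42x^6 - 90x^4 - 75x^2 - 17/2

the result is g(x) = -42x^6 - 90x^4 - 75x^2 - 17/2


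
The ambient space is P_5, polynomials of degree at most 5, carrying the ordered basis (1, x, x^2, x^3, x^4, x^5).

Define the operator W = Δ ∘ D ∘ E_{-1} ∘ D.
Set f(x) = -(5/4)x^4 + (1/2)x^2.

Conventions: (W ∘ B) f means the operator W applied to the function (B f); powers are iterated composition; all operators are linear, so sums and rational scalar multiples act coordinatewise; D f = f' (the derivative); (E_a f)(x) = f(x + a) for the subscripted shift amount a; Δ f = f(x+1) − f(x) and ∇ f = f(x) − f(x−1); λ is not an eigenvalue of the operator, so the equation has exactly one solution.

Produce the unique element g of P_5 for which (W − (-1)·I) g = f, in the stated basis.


the result is g(x) = -(5/4)x^4 + (1/2)x^2 + 30x - 15

write g with unknown coordinates in the stated basis and equate coefficients in (W − (-1)·I) g = f
solving from the highest basis element down gives g = -(5/4)x^4 + (1/2)x^2 + 30x - 15
check: W g = -30x + 15
so W g − (-1)·g = -(5/4)x^4 + (1/2)x^2 = f ✓


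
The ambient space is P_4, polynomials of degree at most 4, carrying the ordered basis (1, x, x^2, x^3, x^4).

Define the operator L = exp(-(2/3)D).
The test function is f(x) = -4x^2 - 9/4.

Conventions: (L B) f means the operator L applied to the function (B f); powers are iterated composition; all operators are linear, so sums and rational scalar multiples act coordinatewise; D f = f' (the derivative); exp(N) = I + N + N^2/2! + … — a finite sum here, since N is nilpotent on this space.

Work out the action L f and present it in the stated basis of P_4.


the result is g(x) = -4x^2 + (16/3)x - 145/36

order-1 term: (16/3)x
order-2 term: -16/9
the series for exp(-(2/3)D) f terminates at order 2
exp(-(2/3)D) f = -4x^2 + (16/3)x - 145/36


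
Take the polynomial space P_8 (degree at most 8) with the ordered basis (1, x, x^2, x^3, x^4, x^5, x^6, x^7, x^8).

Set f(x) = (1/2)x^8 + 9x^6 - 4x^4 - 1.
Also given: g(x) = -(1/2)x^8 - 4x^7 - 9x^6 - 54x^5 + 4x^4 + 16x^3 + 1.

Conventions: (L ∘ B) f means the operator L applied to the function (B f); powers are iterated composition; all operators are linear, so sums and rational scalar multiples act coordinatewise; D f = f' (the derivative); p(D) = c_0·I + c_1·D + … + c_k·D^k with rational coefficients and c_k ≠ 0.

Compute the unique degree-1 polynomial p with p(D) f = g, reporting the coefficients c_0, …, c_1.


D^0 f = (1/2)x^8 + 9x^6 - 4x^4 - 1
D^1 f = 4x^7 + 54x^5 - 16x^3
matching coefficients of g against c_0 f + c_1 Df + … from the top degree down determines the c_i
solution: c_0 = -1, c_1 = -1

p(D) = -I − D, i.e. c_0 = -1, c_1 = -1


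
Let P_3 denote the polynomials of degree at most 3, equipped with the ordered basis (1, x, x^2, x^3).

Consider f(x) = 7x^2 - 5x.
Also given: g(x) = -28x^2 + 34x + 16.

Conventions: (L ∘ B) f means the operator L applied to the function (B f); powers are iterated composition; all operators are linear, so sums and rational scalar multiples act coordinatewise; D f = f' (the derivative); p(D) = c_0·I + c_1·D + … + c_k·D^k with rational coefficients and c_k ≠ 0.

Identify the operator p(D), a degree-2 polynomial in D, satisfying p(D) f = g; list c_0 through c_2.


D^0 f = 7x^2 - 5x
D^1 f = 14x - 5
D^2 f = 14
matching coefficients of g against c_0 f + c_1 Df + … from the top degree down determines the c_i
solution: c_0 = -4, c_1 = 1, c_2 = 3/2

p(D) = -4·I + D + (3/2)·D^2, i.e. c_0 = -4, c_1 = 1, c_2 = 3/2


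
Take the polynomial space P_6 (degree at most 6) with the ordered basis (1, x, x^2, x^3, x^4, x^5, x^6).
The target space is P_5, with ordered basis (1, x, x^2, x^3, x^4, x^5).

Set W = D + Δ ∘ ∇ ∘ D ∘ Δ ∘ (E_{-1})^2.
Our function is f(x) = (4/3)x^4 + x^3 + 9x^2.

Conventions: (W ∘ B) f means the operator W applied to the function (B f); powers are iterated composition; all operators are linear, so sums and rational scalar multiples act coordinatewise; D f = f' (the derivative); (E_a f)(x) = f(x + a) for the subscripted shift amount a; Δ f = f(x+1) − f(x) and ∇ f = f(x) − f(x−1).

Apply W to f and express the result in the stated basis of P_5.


D f = (16/3)x^3 + 3x^2 + 18x
E_{-1} f = (4/3)x^4 - (13/3)x^3 + 14x^2 - (61/3)x + 28/3
E_{-1} E_{-1} f = (4/3)x^4 - (29/3)x^3 + 35x^2 - (200/3)x + 148/3
Δ (E_{-1})^2 f = (16/3)x^3 - 21x^2 + (139/3)x - 40
D Δ (E_{-1})^2 f = 16x^2 - 42x + 139/3
∇ D Δ (E_{-1})^2 f = 32x - 58
Δ ∇ D Δ (E_{-1})^2 f = 32
(D + Δ ∘ ∇ ∘ D ∘ Δ ∘ (E_{-1})^2) f = (16/3)x^3 + 3x^2 + 18x + 32

g(x) = (16/3)x^3 + 3x^2 + 18x + 32


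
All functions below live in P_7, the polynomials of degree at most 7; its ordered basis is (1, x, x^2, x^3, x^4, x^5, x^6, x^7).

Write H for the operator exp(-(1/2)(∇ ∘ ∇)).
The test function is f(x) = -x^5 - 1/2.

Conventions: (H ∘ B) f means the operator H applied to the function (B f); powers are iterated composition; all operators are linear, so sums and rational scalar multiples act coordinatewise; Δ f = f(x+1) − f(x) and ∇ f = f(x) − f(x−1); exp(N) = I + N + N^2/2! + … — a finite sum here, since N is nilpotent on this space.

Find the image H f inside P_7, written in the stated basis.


g(x) = -x^5 + 10x^3 - 30x^2 + 20x + 29/2

order-1 term: 10x^3 - 30x^2 + 35x - 15
order-2 term: -15x + 30
the series for exp(-(1/2)(∇ ∘ ∇)) f terminates at order 2
exp(-(1/2)(∇ ∘ ∇)) f = -x^5 + 10x^3 - 30x^2 + 20x + 29/2


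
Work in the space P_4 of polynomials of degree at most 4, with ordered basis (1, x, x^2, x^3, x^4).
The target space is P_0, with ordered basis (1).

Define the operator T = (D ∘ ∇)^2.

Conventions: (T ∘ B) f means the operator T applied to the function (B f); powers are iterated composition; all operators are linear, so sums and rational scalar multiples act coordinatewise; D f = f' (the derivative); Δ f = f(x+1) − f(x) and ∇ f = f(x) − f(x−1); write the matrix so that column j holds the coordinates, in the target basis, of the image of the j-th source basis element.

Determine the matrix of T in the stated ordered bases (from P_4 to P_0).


the matrix is [[0, 0, 0, 0, 24]] (rows listed top to bottom)

image of 1: 0
image of x: 0
image of x^2: 0
image of x^3: 0
image of x^4: 24
each image's coordinates form column j of the matrix


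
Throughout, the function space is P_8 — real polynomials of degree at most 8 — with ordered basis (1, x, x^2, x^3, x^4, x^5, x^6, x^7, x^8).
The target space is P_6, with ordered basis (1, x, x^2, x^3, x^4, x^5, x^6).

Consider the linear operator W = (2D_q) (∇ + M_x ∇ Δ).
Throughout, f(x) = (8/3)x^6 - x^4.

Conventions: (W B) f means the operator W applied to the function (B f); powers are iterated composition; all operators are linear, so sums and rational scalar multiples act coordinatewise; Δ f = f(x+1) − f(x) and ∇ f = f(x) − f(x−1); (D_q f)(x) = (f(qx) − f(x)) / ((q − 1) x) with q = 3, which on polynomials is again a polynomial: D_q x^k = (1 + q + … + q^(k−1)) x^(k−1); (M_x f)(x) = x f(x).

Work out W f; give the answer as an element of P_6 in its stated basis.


the image equals g(x) = 23232x^4 - 3200x^3 + (9152/3)x^2 - 272x + 92/3

∇ f = 16x^5 - 40x^4 + (148/3)x^3 - 34x^2 + 12x - 5/3
Δ f = 16x^5 + 40x^4 + (148/3)x^3 + 34x^2 + 12x + 5/3
∇ Δ f = 80x^4 + 68x^2 + 10/3
M_x ∇ Δ f = 80x^5 + 68x^3 + (10/3)x
(∇ + M_x ∇ Δ) f = 96x^5 - 40x^4 + (352/3)x^3 - 34x^2 + (46/3)x - 5/3
D_q (∇ + M_x ∇ Δ) f = 11616x^4 - 1600x^3 + (4576/3)x^2 - 136x + 46/3
(2D_q) (∇ + M_x ∇ Δ) f = 23232x^4 - 3200x^3 + (9152/3)x^2 - 272x + 92/3


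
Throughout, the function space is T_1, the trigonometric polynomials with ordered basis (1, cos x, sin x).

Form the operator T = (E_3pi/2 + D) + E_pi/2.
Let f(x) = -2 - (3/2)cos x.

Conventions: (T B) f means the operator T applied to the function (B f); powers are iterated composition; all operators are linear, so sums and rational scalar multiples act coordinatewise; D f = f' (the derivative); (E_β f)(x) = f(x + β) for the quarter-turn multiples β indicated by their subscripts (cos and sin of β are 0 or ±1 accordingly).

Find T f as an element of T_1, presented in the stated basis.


E_3pi/2 f = -2 - (3/2)sin x
D f = (3/2)sin x
(E_3pi/2 + D) f = -2
E_pi/2 f = -2 + (3/2)sin x
((E_3pi/2 + D) + E_pi/2) f = -4 + (3/2)sin x

g(x) = -4 + (3/2)sin x


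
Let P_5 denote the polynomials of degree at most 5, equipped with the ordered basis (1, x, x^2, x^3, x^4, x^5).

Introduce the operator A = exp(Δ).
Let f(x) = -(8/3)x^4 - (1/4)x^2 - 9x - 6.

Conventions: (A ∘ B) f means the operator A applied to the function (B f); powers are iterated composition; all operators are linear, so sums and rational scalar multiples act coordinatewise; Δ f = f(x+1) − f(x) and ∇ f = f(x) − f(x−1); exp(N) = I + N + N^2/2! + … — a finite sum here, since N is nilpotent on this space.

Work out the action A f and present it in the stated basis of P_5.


g(x) = -(8/3)x^4 - (32/3)x^3 - (129/4)x^2 - (377/6)x - 111/2

order-1 term: -(32/3)x^3 - 16x^2 - (67/6)x - 143/12
order-2 term: -16x^2 - 32x - 227/12
order-3 term: -(32/3)x - 16
order-4 term: -8/3
the series for exp(Δ) f terminates at order 4
exp(Δ) f = -(8/3)x^4 - (32/3)x^3 - (129/4)x^2 - (377/6)x - 111/2


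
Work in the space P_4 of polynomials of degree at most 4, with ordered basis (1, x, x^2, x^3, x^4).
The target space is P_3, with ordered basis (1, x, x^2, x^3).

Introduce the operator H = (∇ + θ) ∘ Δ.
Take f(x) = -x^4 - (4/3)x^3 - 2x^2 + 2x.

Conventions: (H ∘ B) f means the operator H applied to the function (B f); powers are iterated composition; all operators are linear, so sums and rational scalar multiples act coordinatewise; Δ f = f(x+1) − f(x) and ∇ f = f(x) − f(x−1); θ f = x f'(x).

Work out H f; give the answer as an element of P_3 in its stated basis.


Δ f = -4x^3 - 10x^2 - 12x - 7/3
∇ Δ f = -12x^2 - 8x - 6
θ Δ f = -12x^3 - 20x^2 - 12x
(∇ + θ) Δ f = -12x^3 - 32x^2 - 20x - 6

g(x) = -12x^3 - 32x^2 - 20x - 6


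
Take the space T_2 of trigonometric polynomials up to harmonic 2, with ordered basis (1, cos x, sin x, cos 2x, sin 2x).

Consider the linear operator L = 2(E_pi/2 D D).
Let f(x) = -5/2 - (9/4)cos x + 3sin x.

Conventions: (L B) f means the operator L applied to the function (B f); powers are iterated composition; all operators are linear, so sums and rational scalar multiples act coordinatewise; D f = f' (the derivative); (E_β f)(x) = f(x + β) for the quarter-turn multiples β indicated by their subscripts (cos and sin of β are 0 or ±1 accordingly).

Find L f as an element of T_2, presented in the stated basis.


D f = 3cos x + (9/4)sin x
D D f = (9/4)cos x - 3sin x
E_pi/2 D D f = -3cos x - (9/4)sin x
(2(E_pi/2 D D)) f = -6cos x - (9/2)sin x

g(x) = -6cos x - (9/2)sin x


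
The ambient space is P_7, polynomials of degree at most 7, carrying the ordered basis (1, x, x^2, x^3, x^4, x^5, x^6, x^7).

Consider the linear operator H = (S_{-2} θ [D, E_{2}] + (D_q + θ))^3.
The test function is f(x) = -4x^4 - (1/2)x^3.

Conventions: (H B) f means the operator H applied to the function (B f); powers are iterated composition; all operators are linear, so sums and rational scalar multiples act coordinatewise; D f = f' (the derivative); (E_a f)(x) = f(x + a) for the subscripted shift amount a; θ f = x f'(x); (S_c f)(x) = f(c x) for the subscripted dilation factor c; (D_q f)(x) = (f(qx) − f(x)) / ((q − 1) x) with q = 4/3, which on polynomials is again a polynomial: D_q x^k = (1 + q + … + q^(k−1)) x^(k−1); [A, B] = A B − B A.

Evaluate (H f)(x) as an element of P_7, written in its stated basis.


E_{2} f = -4x^4 - (65/2)x^3 - 99x^2 - 134x - 68
D E_{2} f = -16x^3 - (195/2)x^2 - 198x - 134
D f = -16x^3 - (3/2)x^2
E_{2} D f = -16x^3 - (195/2)x^2 - 198x - 134
[D, E_{2}] f = 0
θ [D, E_{2}] f = 0
S_{-2} θ [D, E_{2}] f = 0
D_q f = -(700/27)x^3 - (37/18)x^2
θ f = -16x^4 - (3/2)x^3
(D_q + θ) f = -16x^4 - (1481/54)x^3 - (37/18)x^2
(S_{-2} θ [D, E_{2}] + (D_q + θ)) f = -16x^4 - (1481/54)x^3 - (37/18)x^2
E_{2} (S_{-2} θ [D, E_{2}] + (D_q + θ)) f = -16x^4 - (8393/54)x^3 - (9911/18)x^2 - (2548/3)x - 13058/27
D E_{2} (S_{-2} θ [D, E_{2}] + (D_q + θ)) f = -64x^3 - (8393/18)x^2 - (9911/9)x - 2548/3
D (S_{-2} θ [D, E_{2}] + (D_q + θ)) f = -64x^3 - (1481/18)x^2 - (37/9)x
E_{2} D (S_{-2} θ [D, E_{2}] + (D_q + θ)) f = -64x^3 - (8393/18)x^2 - (9911/9)x - 2548/3
[D, E_{2}] (S_{-2} θ [D, E_{2}] + (D_q + θ)) f = 0
θ [D, E_{2}] (S_{-2} θ [D, E_{2}] + (D_q + θ)) f = 0
S_{-2} θ [D, E_{2}] (S_{-2} θ [D, E_{2}] + (D_q + θ)) f = 0
D_q (S_{-2} θ [D, E_{2}] + (D_q + θ)) f = -(2800/27)x^3 - (54797/486)x^2 - (259/54)x
θ (S_{-2} θ [D, E_{2}] + (D_q + θ)) f = -64x^4 - (1481/18)x^3 - (37/9)x^2
(D_q + θ) (S_{-2} θ [D, E_{2}] + (D_q + θ)) f = -64x^4 - (10043/54)x^3 - (56795/486)x^2 - (259/54)x
(S_{-2} θ [D, E_{2}] + (D_q + θ)) (S_{-2} θ [D, E_{2}] + (D_q + θ)) f = -64x^4 - (10043/54)x^3 - (56795/486)x^2 - (259/54)x
E_{2} (S_{-2} θ [D, E_{2}] + (D_q + θ)) (S_{-2} θ [D, E_{2}] + (D_q + θ)) f = -64x^4 - (37691/54)x^3 - (1345613/486)x^2 - (2309483/486)x - 726301/243
D E_{2} (S_{-2} θ [D, E_{2}] + (D_q + θ)) (S_{-2} θ [D, E_{2}] + (D_q + θ)) f = -256x^3 - (37691/18)x^2 - (1345613/243)x - 2309483/486
D (S_{-2} θ [D, E_{2}] + (D_q + θ)) (S_{-2} θ [D, E_{2}] + (D_q + θ)) f = -256x^3 - (10043/18)x^2 - (56795/243)x - 259/54
E_{2} D (S_{-2} θ [D, E_{2}] + (D_q + θ)) (S_{-2} θ [D, E_{2}] + (D_q + θ)) f = -256x^3 - (37691/18)x^2 - (1345613/243)x - 2309483/486
[D, E_{2}] (S_{-2} θ [D, E_{2}] + (D_q + θ)) (S_{-2} θ [D, E_{2}] + (D_q + θ)) f = 0
θ [D, E_{2}] (S_{-2} θ [D, E_{2}] + (D_q + θ)) (S_{-2} θ [D, E_{2}] + (D_q + θ)) f = 0
S_{-2} θ [D, E_{2}] (S_{-2} θ [D, E_{2}] + (D_q + θ)) (S_{-2} θ [D, E_{2}] + (D_q + θ)) f = 0
D_q (S_{-2} θ [D, E_{2}] + (D_q + θ)) (S_{-2} θ [D, E_{2}] + (D_q + θ)) f = -(11200/27)x^3 - (371591/486)x^2 - (397565/1458)x - 259/54
θ (S_{-2} θ [D, E_{2}] + (D_q + θ)) (S_{-2} θ [D, E_{2}] + (D_q + θ)) f = -256x^4 - (10043/18)x^3 - (56795/243)x^2 - (259/54)x
(D_q + θ) (S_{-2} θ [D, E_{2}] + (D_q + θ)) (S_{-2} θ [D, E_{2}] + (D_q + θ)) f = -256x^4 - (52529/54)x^3 - (53909/54)x^2 - (202279/729)x - 259/54
(S_{-2} θ [D, E_{2}] + (D_q + θ)) (S_{-2} θ [D, E_{2}] + (D_q + θ)) (S_{-2} θ [D, E_{2}] + (D_q + θ)) f = -256x^4 - (52529/54)x^3 - (53909/54)x^2 - (202279/729)x - 259/54

the result is g(x) = -256x^4 - (52529/54)x^3 - (53909/54)x^2 - (202279/729)x - 259/54


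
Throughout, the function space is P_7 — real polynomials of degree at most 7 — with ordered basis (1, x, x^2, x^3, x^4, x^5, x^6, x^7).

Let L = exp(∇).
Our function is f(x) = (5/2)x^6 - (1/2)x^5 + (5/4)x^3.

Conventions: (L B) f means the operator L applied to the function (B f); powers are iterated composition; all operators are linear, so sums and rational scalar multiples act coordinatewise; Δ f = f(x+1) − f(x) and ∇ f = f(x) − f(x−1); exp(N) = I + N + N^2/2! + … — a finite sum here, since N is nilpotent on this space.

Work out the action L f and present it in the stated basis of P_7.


order-1 term: 15x^5 - 40x^4 + 55x^3 - (155/4)x^2 + (55/4)x - 7/4
order-2 term: (75/2)x^4 - 155x^3 + (555/2)x^2 - (955/4)x + 325/4
order-3 term: 50x^3 - 230x^2 + 390x - 945/4
order-4 term: (75/2)x^2 - (305/2)x + 335/2
order-5 term: 15x - 38
order-6 term: 5/2
the series for exp(∇) f terminates at order 6
exp(∇) f = (5/2)x^6 + (29/2)x^5 - (5/2)x^4 - (195/4)x^3 + (185/4)x^2 + (55/2)x - 99/4

g(x) = (5/2)x^6 + (29/2)x^5 - (5/2)x^4 - (195/4)x^3 + (185/4)x^2 + (55/2)x - 99/4


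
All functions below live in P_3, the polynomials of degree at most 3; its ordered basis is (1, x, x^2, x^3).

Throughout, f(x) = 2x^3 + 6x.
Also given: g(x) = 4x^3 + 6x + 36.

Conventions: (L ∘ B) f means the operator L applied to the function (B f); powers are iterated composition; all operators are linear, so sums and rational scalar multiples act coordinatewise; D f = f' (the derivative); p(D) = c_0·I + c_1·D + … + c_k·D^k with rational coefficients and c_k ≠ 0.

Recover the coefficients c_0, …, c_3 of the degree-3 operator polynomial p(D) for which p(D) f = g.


D^0 f = 2x^3 + 6x
D^1 f = 6x^2 + 6
D^2 f = 12x
D^3 f = 12
matching coefficients of g against c_0 f + c_1 Df + … from the top degree down determines the c_i
solution: c_0 = 2, c_1 = 0, c_2 = -1/2, c_3 = 3

p(D) = 2·I − (1/2)·D^2 + 3·D^3, i.e. c_0 = 2, c_1 = 0, c_2 = -1/2, c_3 = 3


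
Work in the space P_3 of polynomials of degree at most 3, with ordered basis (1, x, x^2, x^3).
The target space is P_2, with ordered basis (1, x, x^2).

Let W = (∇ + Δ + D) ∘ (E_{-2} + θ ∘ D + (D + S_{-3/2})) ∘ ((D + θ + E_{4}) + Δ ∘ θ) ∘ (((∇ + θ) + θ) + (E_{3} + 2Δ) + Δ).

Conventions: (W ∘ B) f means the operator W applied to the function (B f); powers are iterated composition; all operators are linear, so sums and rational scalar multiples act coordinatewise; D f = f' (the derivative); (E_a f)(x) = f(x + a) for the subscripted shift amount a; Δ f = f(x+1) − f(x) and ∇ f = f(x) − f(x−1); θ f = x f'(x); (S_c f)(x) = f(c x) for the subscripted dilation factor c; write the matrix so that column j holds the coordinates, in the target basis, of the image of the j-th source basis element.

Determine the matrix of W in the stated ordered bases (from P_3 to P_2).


the matrix is [[0, -9, -147, -527/2]; [0, 0, 585/2, 10017/2]; [0, 0, 0, -1197/2]] (rows listed top to bottom)

image of 1: 0
image of x: -9
image of x^2: (585/2)x - 147
image of x^3: -(1197/2)x^2 + (10017/2)x - 527/2
each image's coordinates form column j of the matrix


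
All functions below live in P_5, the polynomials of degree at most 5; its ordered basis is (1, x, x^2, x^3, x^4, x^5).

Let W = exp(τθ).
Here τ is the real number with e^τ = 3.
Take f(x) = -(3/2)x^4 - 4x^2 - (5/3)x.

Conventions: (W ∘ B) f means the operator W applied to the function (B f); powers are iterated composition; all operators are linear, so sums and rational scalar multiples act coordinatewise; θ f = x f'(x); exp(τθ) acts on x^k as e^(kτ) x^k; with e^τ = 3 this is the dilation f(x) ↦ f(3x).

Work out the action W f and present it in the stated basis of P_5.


exp(τθ) x^k = e^(kτ) x^k; with e^τ = 3 this sends x^k to 3^k x^k
x ↦ 3 x
x^2 ↦ 9 x^2
x^4 ↦ 81 x^4
applying this coordinatewise to f: exp(τθ) f = -(243/2)x^4 - 36x^2 - 5x

the result is g(x) = -(243/2)x^4 - 36x^2 - 5x


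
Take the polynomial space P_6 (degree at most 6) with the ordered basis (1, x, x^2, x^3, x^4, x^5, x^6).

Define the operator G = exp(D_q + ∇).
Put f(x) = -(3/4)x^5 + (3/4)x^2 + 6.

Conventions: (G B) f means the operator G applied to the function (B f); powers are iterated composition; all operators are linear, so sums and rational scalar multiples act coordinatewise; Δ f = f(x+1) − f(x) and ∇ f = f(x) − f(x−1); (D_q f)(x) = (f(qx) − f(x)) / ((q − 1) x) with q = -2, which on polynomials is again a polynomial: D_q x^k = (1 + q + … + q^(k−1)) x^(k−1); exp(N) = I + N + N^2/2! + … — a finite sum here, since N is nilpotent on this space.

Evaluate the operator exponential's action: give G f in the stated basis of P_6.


the result is g(x) = -(3/4)x^5 - 12x^4 + (27/2)x^3 + (255/4)x^2 - 18x - 321/20

order-1 term: -12x^4 + (15/2)x^3 - (15/2)x^2 + (9/2)x - 3/2
order-2 term: 6x^3 + (117/2)x^2 - 39x + 18
order-3 term: 12x^2 + (27/2)x - 87/2
order-4 term: 3x + 15/4
order-5 term: 6/5
the series for exp(D_q + ∇) f terminates at order 5
exp(D_q + ∇) f = -(3/4)x^5 - 12x^4 + (27/2)x^3 + (255/4)x^2 - 18x - 321/20


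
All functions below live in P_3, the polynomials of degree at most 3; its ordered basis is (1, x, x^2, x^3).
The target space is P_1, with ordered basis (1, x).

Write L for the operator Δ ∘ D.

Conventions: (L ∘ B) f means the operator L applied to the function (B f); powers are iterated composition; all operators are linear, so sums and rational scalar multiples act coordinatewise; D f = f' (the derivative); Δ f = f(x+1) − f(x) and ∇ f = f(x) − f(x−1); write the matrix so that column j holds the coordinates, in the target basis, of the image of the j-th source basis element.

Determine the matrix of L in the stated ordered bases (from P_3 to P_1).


image of 1: 0
image of x: 0
image of x^2: 2
image of x^3: 6x + 3
each image's coordinates form column j of the matrix

the matrix is [[0, 0, 2, 3]; [0, 0, 0, 6]] (rows listed top to bottom)


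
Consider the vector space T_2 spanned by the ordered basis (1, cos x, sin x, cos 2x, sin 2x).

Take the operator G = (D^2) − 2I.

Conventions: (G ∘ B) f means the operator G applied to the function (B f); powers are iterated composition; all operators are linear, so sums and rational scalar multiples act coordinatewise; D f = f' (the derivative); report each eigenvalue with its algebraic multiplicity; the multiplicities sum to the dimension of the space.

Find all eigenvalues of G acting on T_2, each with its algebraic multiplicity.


λ = -6 (multiplicity 2), λ = -3 (multiplicity 2), λ = -2 (multiplicity 1)

image of 1: -2
image of cos x: -3cos x
image of sin x: -3sin x
image of cos 2x: -6cos 2x
image of sin 2x: -6sin 2x
the matrix is diagonal; its diagonal is (-2, -3, -3, -6, -6)
for a triangular matrix the eigenvalues are the diagonal entries, with algebraic multiplicity their repetition count


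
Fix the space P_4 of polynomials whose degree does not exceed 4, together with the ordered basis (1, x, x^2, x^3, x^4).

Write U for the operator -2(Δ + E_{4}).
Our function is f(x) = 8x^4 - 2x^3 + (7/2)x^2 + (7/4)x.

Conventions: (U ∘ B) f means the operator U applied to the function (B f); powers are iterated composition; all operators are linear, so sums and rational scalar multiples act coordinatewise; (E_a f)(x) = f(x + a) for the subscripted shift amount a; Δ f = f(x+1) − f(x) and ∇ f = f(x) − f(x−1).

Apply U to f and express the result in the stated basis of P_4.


g(x) = -16x^4 - 316x^3 - 1579x^2 - (8059/2)x - 7977/2

Δ f = 32x^3 + 42x^2 + 33x + 45/4
E_{4} f = 8x^4 + 126x^3 + (1495/2)x^2 + (7927/4)x + 1983
(Δ + E_{4}) f = 8x^4 + 158x^3 + (1579/2)x^2 + (8059/4)x + 7977/4
(-2(Δ + E_{4})) f = -16x^4 - 316x^3 - 1579x^2 - (8059/2)x - 7977/2


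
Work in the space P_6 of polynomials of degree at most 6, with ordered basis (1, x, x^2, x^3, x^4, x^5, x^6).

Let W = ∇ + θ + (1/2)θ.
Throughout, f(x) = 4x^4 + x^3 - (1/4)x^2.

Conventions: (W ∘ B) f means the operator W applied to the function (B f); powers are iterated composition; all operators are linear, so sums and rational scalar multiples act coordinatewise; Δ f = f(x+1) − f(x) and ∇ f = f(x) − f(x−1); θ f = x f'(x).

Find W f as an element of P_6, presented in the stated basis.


∇ f = 16x^3 - 21x^2 + (25/2)x - 11/4
θ f = 16x^4 + 3x^3 - (1/2)x^2
θ f = 16x^4 + 3x^3 - (1/2)x^2
((1/2)θ) f = 8x^4 + (3/2)x^3 - (1/4)x^2
(∇ + θ + (1/2)θ) f = 24x^4 + (41/2)x^3 - (87/4)x^2 + (25/2)x - 11/4

the result is g(x) = 24x^4 + (41/2)x^3 - (87/4)x^2 + (25/2)x - 11/4


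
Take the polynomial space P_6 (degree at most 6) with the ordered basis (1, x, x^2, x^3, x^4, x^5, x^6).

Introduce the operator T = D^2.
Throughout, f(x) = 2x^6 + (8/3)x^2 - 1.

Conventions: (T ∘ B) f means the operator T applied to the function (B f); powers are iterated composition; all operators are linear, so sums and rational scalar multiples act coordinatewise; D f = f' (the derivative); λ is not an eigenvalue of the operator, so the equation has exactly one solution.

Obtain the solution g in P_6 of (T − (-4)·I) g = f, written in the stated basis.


the result is g(x) = (1/2)x^6 - (15/4)x^4 + (143/12)x^2 - 149/24

write g with unknown coordinates in the stated basis and equate coefficients in (T − (-4)·I) g = f
solving from the highest basis element down gives g = (1/2)x^6 - (15/4)x^4 + (143/12)x^2 - 149/24
check: T g = 15x^4 - 45x^2 + 143/6
so T g − (-4)·g = 2x^6 + (8/3)x^2 - 1 = f ✓


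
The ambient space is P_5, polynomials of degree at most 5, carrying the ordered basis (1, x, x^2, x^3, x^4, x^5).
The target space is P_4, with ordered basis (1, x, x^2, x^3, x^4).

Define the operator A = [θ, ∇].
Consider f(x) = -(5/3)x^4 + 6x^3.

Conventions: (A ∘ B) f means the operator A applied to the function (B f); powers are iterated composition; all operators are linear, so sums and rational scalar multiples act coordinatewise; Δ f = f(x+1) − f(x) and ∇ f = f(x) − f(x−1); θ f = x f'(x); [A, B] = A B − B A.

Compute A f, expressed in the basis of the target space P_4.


∇ f = -(20/3)x^3 + 28x^2 - (74/3)x + 23/3
θ ∇ f = -20x^3 + 56x^2 - (74/3)x
θ f = -(20/3)x^4 + 18x^3
∇ θ f = -(80/3)x^3 + 94x^2 - (242/3)x + 74/3
[θ, ∇] f = (20/3)x^3 - 38x^2 + 56x - 74/3

g(x) = (20/3)x^3 - 38x^2 + 56x - 74/3


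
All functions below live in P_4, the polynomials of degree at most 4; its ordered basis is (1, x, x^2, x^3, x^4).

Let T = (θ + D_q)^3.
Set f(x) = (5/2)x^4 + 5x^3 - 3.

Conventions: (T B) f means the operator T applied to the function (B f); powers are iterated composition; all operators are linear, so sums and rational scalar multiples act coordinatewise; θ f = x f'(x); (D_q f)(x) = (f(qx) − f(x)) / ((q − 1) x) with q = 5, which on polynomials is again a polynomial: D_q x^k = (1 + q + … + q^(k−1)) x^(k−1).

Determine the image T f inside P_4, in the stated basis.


the result is g(x) = 160x^4 + 14565x^3 + 111755x^2 + 78120x + 930

θ f = 10x^4 + 15x^3
D_q f = 390x^3 + 155x^2
(θ + D_q) f = 10x^4 + 405x^3 + 155x^2
θ (θ + D_q) f = 40x^4 + 1215x^3 + 310x^2
D_q (θ + D_q) f = 1560x^3 + 12555x^2 + 930x
(θ + D_q) (θ + D_q) f = 40x^4 + 2775x^3 + 12865x^2 + 930x
θ (θ + D_q) (θ + D_q) f = 160x^4 + 8325x^3 + 25730x^2 + 930x
D_q (θ + D_q) (θ + D_q) f = 6240x^3 + 86025x^2 + 77190x + 930
(θ + D_q) (θ + D_q) (θ + D_q) f = 160x^4 + 14565x^3 + 111755x^2 + 78120x + 930


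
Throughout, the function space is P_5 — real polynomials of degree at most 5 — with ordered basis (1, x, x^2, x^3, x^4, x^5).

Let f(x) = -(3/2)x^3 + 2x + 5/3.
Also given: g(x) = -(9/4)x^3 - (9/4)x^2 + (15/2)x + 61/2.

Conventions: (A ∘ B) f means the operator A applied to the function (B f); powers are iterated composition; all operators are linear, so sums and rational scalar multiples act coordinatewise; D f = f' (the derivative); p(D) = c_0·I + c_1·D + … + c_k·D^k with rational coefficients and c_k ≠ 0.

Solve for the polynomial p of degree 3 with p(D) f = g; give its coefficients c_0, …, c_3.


D^0 f = -(3/2)x^3 + 2x + 5/3
D^1 f = -(9/2)x^2 + 2
D^2 f = -9x
D^3 f = -9
matching coefficients of g against c_0 f + c_1 Df + … from the top degree down determines the c_i
solution: c_0 = 3/2, c_1 = 1/2, c_2 = -1/2, c_3 = -3

c_0 = 3/2, c_1 = 1/2, c_2 = -1/2, c_3 = -3


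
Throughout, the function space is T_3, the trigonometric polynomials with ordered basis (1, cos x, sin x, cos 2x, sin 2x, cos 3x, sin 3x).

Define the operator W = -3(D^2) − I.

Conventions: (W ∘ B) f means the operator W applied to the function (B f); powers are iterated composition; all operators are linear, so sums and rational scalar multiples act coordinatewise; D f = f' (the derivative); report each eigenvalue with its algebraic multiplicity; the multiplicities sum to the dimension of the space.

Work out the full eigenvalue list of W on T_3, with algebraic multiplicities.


image of 1: -1
image of cos x: 2cos x
image of sin x: 2sin x
image of cos 2x: 11cos 2x
image of sin 2x: 11sin 2x
image of cos 3x: 26cos 3x
image of sin 3x: 26sin 3x
the matrix is diagonal; its diagonal is (-1, 2, 2, 11, 11, 26, 26)
for a triangular matrix the eigenvalues are the diagonal entries, with algebraic multiplicity their repetition count

λ = -1 (multiplicity 1), λ = 2 (multiplicity 2), λ = 11 (multiplicity 2), λ = 26 (multiplicity 2)


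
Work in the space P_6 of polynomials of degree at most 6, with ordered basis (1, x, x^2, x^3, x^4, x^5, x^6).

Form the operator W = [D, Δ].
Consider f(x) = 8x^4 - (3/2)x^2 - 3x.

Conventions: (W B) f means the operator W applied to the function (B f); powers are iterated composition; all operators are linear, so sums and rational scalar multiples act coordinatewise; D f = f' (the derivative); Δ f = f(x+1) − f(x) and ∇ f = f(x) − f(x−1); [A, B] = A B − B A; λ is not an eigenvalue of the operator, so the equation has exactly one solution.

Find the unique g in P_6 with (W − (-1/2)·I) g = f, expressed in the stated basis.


the image equals g(x) = 16x^4 - 3x^2 - 6x

write g with unknown coordinates in the stated basis and equate coefficients in (W − (-1/2)·I) g = f
solving from the highest basis element down gives g = 16x^4 - 3x^2 - 6x
check: W g = 0
so W g − (-1/2)·g = 8x^4 - (3/2)x^2 - 3x = f ✓


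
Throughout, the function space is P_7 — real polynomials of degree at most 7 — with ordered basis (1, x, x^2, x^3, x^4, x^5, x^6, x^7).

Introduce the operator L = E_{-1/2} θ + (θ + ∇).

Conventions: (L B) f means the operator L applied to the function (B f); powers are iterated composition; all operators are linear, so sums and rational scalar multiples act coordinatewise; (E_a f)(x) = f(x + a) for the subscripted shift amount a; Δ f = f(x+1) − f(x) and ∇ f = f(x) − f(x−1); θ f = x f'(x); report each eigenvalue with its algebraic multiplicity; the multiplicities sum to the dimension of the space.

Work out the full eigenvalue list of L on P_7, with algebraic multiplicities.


λ = 0 (multiplicity 1), λ = 2 (multiplicity 1), λ = 4 (multiplicity 1), λ = 6 (multiplicity 1), λ = 8 (multiplicity 1), λ = 10 (multiplicity 1), λ = 12 (multiplicity 1), λ = 14 (multiplicity 1)

image of 1: 0
image of x: 2x + 1/2
image of x^2: 4x^2 - 1/2
image of x^3: 6x^3 - (3/2)x^2 - (3/4)x + 5/8
image of x^4: 8x^4 - 4x^3 + 2x - 3/4
image of x^5: 10x^5 - (15/2)x^4 + (5/2)x^3 + (15/4)x^2 - (55/16)x + 27/32
image of x^6: 12x^6 - 12x^5 + (15/2)x^4 + 5x^3 - (75/8)x^2 + (39/8)x - 29/32
image of x^7: 14x^7 - (35/2)x^6 + (63/4)x^5 + (35/8)x^4 - (315/16)x^3 + (525/32)x^2 - (399/64)x + 121/128
the matrix is upper triangular; its diagonal is (0, 2, 4, 6, 8, 10, 12, 14)
for a triangular matrix the eigenvalues are the diagonal entries, with algebraic multiplicity their repetition count


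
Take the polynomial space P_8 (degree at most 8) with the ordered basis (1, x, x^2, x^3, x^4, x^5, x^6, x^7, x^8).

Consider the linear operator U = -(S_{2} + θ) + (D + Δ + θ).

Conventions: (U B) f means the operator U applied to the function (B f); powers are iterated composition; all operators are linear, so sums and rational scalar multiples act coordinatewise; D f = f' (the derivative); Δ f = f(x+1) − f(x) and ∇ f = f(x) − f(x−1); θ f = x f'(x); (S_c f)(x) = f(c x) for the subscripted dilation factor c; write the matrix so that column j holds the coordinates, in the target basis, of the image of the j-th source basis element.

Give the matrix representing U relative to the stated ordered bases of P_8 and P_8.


the matrix is [[-1, 2, 1, 1, 1, 1, 1, 1, 1]; [0, -2, 4, 3, 4, 5, 6, 7, 8]; [0, 0, -4, 6, 6, 10, 15, 21, 28]; [0, 0, 0, -8, 8, 10, 20, 35, 56]; [0, 0, 0, 0, -16, 10, 15, 35, 70]; [0, 0, 0, 0, 0, -32, 12, 21, 56]; [0, 0, 0, 0, 0, 0, -64, 14, 28]; [0, 0, 0, 0, 0, 0, 0, -128, 16]; [0, 0, 0, 0, 0, 0, 0, 0, -256]] (rows listed top to bottom)

image of 1: -1
image of x: -2x + 2
image of x^2: -4x^2 + 4x + 1
image of x^3: -8x^3 + 6x^2 + 3x + 1
image of x^4: -16x^4 + 8x^3 + 6x^2 + 4x + 1
image of x^5: -32x^5 + 10x^4 + 10x^3 + 10x^2 + 5x + 1
image of x^6: -64x^6 + 12x^5 + 15x^4 + 20x^3 + 15x^2 + 6x + 1
image of x^7: -128x^7 + 14x^6 + 21x^5 + 35x^4 + 35x^3 + 21x^2 + 7x + 1
image of x^8: -256x^8 + 16x^7 + 28x^6 + 56x^5 + 70x^4 + 56x^3 + 28x^2 + 8x + 1
each image's coordinates form column j of the matrix


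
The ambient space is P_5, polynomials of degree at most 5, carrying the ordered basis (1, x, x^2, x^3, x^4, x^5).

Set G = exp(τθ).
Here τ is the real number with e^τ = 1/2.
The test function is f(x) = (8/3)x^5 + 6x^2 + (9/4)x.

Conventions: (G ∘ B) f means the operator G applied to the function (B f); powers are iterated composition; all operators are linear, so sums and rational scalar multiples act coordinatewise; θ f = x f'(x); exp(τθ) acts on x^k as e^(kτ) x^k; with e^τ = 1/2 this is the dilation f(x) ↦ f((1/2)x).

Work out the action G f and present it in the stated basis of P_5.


g(x) = (1/12)x^5 + (3/2)x^2 + (9/8)x

exp(τθ) x^k = e^(kτ) x^k; with e^τ = 1/2 this sends x^k to (1/2)^k x^k
x ↦ 1/2 x
x^2 ↦ 1/4 x^2
x^5 ↦ 1/32 x^5
applying this coordinatewise to f: exp(τθ) f = (1/12)x^5 + (3/2)x^2 + (9/8)x


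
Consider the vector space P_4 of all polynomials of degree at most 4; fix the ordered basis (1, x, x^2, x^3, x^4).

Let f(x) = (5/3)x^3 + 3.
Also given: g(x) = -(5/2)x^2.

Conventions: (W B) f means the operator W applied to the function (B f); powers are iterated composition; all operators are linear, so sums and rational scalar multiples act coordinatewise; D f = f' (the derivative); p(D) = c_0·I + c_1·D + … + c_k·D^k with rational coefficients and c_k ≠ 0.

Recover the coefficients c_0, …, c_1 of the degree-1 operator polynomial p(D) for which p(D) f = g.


D^0 f = (5/3)x^3 + 3
D^1 f = 5x^2
matching coefficients of g against c_0 f + c_1 Df + … from the top degree down determines the c_i
solution: c_0 = 0, c_1 = -1/2

p(D) = -(1/2)·D, i.e. c_0 = 0, c_1 = -1/2


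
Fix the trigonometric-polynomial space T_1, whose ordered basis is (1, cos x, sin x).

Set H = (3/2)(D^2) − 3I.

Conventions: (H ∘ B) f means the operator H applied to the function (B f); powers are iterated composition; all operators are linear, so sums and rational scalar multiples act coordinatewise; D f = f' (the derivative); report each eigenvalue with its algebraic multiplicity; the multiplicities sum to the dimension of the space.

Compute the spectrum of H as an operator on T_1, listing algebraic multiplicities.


image of 1: -3
image of cos x: -(9/2)cos x
image of sin x: -(9/2)sin x
the matrix is diagonal; its diagonal is (-3, -9/2, -9/2)
for a triangular matrix the eigenvalues are the diagonal entries, with algebraic multiplicity their repetition count

λ = -9/2 (multiplicity 2), λ = -3 (multiplicity 1)


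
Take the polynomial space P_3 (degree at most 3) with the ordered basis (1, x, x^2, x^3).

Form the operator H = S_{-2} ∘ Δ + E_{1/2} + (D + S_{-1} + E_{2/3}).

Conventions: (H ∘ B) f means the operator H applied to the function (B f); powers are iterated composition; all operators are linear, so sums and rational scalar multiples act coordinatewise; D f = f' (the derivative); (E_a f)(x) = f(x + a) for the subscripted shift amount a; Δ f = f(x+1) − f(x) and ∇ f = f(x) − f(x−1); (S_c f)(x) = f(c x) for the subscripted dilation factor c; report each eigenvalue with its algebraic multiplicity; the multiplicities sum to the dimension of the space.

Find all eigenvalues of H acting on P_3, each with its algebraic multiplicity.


image of 1: 3
image of x: x + 19/6
image of x^2: 3x^2 + (1/3)x + 61/36
image of x^3: x^3 + (37/2)x^2 - (47/12)x + 307/216
the matrix is upper triangular; its diagonal is (3, 1, 3, 1)
for a triangular matrix the eigenvalues are the diagonal entries, with algebraic multiplicity their repetition count

λ = 1 (multiplicity 2), λ = 3 (multiplicity 2)


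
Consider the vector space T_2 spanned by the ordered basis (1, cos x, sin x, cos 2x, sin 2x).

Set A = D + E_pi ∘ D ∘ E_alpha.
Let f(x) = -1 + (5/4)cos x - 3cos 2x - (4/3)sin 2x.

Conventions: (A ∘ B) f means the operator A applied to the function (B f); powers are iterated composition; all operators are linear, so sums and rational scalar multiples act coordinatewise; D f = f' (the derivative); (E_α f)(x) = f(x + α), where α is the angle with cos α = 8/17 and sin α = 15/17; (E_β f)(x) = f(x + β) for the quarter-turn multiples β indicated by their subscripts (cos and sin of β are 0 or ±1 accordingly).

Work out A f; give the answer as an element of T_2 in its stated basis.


g(x) = (75/68)cos x - (45/68)sin x + (3296/867)cos 2x + (1408/289)sin 2x

D f = -(5/4)sin x - (8/3)cos 2x + 6sin 2x
E_alpha f = -1 + (10/17)cos x - (75/68)sin x + (163/289)cos 2x + (2804/867)sin 2x
D E_alpha f = -(75/68)cos x - (10/17)sin x + (5608/867)cos 2x - (326/289)sin 2x
E_pi D E_alpha f = (75/68)cos x + (10/17)sin x + (5608/867)cos 2x - (326/289)sin 2x
(D + E_pi ∘ D ∘ E_alpha) f = (75/68)cos x - (45/68)sin x + (3296/867)cos 2x + (1408/289)sin 2x
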